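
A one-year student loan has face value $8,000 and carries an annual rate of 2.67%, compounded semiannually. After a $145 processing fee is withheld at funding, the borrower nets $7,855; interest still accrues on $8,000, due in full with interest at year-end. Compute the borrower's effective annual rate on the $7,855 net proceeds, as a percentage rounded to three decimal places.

4.583%

Amount owed after one year: 8,000 × (1 + 0.0267/2)^2 = 8,000 × 1.026878 = $8,215.03.
Effective rate on net proceeds: 8,215.03 / 7,855 − 1 = 0.045834 = 4.583%.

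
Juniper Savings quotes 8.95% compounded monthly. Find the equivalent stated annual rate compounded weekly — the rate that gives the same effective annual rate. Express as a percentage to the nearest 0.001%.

EAR = (1 + 0.0895/12)^12 − 1 = 0.093264.
Solve (1 + r/52)^52 = 1.093264: r/52 = 1.093264^(1/52) − 1 = 0.001716, so r = 0.089244 = 8.924%.

8.924%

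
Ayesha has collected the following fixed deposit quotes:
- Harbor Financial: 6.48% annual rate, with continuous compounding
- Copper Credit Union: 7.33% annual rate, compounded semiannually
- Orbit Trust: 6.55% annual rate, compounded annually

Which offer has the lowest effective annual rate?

Harbor Financial: e^0.0648 − 1 = 6.695%
Copper Credit Union: (1 + 0.0733/2)^2 − 1 = 7.464%
Orbit Trust: compounded annually, EAR = 6.550%
The lowest effective annual rate is Orbit Trust at 6.550%.

Orbit Trust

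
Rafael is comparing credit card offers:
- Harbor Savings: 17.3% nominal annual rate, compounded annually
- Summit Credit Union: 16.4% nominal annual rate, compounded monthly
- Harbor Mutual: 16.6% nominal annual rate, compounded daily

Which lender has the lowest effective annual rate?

Harbor Savings

Harbor Savings: compounded annually, EAR = 17.300%
Summit Credit Union: (1 + 0.164/12)^12 − 1 = 17.691%
Harbor Mutual: (1 + 0.166/365)^365 − 1 = 18.053%
The lowest effective annual rate is Harbor Savings at 17.300%.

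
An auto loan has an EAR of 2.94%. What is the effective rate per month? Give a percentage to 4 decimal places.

0.2418%

The per-month rate i satisfies (1 + i)^12 = 1 + 0.0294.
i = 1.0294^(1/12) − 1 = 0.0024176 = 0.2418%.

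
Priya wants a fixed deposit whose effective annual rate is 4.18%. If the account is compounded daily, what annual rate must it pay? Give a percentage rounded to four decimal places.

4.0952%

(1 + r/365)^365 − 1 = 0.0418, so 1 + r/365 = 1.0418^(1/365).
r/365 = 0.000112, so r = 0.040952 = 4.0952%.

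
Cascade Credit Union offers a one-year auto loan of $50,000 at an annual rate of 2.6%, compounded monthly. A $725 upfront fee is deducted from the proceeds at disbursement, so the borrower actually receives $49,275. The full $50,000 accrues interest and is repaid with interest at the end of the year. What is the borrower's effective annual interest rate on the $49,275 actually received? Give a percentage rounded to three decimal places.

4.141%

Amount owed after one year: 50,000 × (1 + 0.026/12)^12 = 50,000 × 1.026312 = $51,315.60.
Effective rate on net proceeds: 51,315.60 / 49,275 − 1 = 0.041413 = 4.141%.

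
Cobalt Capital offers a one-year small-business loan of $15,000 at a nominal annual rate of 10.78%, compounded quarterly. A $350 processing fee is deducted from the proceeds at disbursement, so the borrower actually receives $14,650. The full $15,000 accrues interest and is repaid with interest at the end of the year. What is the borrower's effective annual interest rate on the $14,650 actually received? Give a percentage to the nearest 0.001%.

13.881%

Amount owed after one year: 15,000 × (1 + 0.1078/4)^4 = 15,000 × 1.112237 = $16,683.55.
Effective rate on net proceeds: 16,683.55 / 14,650 − 1 = 0.138809 = 13.881%.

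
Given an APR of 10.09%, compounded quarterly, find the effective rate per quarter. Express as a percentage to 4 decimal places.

With a nominal annual rate compounded quarterly, the periodic rate is the nominal rate divided by 4.
i = 0.1009 / 4 = 0.0252250 = 2.5225%.

2.5225%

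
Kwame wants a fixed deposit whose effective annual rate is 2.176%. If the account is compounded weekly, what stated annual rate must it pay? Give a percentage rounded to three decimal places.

(1 + r/52)^52 − 1 = 0.02176, so 1 + r/52 = 1.02176^(1/52).
r/52 = 0.000414, so r = 0.021531 = 2.153%.

2.153%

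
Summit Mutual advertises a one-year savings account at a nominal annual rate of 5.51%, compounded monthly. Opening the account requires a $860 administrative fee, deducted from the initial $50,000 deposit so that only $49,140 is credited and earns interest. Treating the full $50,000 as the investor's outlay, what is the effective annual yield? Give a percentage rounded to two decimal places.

3.83%

Value after one year: 49,140 × (1 + 0.0551/12)^12 = 49,140 × 1.056513 = $51,917.05.
Effective yield on the $50,000 outlay: 51,917.05 / 50,000 − 1 = 0.038341 = 3.83%.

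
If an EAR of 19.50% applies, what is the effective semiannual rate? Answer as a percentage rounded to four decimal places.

9.3161%

The per-half-year rate i satisfies (1 + i)^2 = 1 + 0.1950.
i = 1.1950^(1/2) − 1 = 0.0931606 = 9.3161%.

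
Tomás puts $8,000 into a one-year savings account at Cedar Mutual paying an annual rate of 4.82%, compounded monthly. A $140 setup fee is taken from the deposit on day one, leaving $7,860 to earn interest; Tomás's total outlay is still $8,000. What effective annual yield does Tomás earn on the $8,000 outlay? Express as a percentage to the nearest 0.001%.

Value after one year: 7,860 × (1 + 0.0482/12)^12 = 7,860 × 1.049279 = $8,247.33.
Effective yield on the $8,000 outlay: 8,247.33 / 8,000 − 1 = 0.030917 = 3.092%.

3.092%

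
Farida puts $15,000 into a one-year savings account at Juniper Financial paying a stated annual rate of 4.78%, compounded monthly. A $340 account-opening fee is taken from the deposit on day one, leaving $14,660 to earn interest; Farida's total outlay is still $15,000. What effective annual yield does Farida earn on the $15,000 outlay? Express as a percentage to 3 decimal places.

2.509%

Value after one year: 14,660 × (1 + 0.0478/12)^12 = 14,660 × 1.048861 = $15,376.31.
Effective yield on the $15,000 outlay: 15,376.31 / 15,000 − 1 = 0.025087 = 2.509%.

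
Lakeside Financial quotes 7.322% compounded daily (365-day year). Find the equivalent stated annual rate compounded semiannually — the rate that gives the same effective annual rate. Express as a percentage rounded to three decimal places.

7.457%

EAR = (1 + 0.07322/365)^365 − 1 = 0.075959.
Solve (1 + r/2)^2 = 1.075959: r/2 = 1.075959^(1/2) − 1 = 0.037285, so r = 0.074569 = 7.457%.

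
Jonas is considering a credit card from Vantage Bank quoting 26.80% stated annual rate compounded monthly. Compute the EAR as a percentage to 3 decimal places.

EAR = (1 + 0.2680/12)^12 − 1.
= (1 + 0.022333)^12 − 1 = 1.303498 − 1 = 30.350%.

30.350%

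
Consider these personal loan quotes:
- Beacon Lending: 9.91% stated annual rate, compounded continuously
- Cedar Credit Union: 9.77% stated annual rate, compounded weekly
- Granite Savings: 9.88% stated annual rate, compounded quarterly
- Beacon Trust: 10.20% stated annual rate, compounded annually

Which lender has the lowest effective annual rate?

Beacon Lending: e^0.0991 − 1 = 10.418%
Cedar Credit Union: (1 + 0.0977/52)^52 − 1 = 10.253%
Granite Savings: (1 + 0.0988/4)^4 − 1 = 10.252%
Beacon Trust: compounded annually, EAR = 10.200%
The lowest effective annual rate is Beacon Trust at 10.200%.

Beacon Trust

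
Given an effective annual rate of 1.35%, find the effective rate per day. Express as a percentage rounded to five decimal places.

The per-day rate i satisfies (1 + i)^365 = 1 + 0.0135.
i = 1.0135^(1/365) − 1 = 0.0000367 = 0.00367%.

0.00367%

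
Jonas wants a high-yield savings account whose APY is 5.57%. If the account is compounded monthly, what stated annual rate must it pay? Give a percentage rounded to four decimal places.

(1 + r/12)^12 − 1 = 0.0557, so 1 + r/12 = 1.0557^(1/12).
r/12 = 0.004527, so r = 0.054327 = 5.4327%.

5.4327%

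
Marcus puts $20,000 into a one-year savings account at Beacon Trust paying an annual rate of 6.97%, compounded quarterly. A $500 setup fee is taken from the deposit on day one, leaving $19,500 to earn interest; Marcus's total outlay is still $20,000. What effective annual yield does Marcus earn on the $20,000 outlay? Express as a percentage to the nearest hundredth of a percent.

4.48%

Value after one year: 19,500 × (1 + 0.0697/4)^4 = 19,500 × 1.071543 = $20,895.09.
Effective yield on the $20,000 outlay: 20,895.09 / 20,000 − 1 = 0.044754 = 4.48%.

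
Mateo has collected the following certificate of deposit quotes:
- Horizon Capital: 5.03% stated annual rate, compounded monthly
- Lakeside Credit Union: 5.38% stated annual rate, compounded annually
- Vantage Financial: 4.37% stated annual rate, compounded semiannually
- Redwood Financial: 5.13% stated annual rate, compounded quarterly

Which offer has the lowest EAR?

Vantage Financial

Horizon Capital: (1 + 0.0503/12)^12 − 1 = 5.148%
Lakeside Credit Union: compounded annually, EAR = 5.380%
Vantage Financial: (1 + 0.0437/2)^2 − 1 = 4.418%
Redwood Financial: (1 + 0.0513/4)^4 − 1 = 5.230%
The lowest effective annual rate is Vantage Financial at 4.418%.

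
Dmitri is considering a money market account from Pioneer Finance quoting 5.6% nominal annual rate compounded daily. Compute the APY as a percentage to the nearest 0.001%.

5.759%

EAR = (1 + 0.056/365)^365 − 1.
= (1 + 0.000153)^365 − 1 = 1.057593 − 1 = 5.759%.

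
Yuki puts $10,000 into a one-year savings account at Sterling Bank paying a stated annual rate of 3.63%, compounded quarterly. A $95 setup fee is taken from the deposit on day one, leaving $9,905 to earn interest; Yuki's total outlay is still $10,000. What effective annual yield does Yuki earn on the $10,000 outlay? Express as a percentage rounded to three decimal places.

Value after one year: 9,905 × (1 + 0.0363/4)^4 = 9,905 × 1.036797 = $10,269.48.
Effective yield on the $10,000 outlay: 10,269.48 / 10,000 − 1 = 0.026948 = 2.695%.

2.695%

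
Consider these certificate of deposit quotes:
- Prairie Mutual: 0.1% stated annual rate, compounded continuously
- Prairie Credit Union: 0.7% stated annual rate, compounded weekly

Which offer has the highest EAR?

Prairie Mutual: e^0.001 − 1 = 0.100%
Prairie Credit Union: (1 + 0.007/52)^52 − 1 = 0.702%
The highest effective annual rate is Prairie Credit Union at 0.702%.

Prairie Credit Union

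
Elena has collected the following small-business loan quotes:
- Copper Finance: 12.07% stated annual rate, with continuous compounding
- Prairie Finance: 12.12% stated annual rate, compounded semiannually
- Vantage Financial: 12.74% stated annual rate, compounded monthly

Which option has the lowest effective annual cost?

Copper Finance: e^0.1207 − 1 = 12.829%
Prairie Finance: (1 + 0.1212/2)^2 − 1 = 12.487%
Vantage Financial: (1 + 0.1274/12)^12 − 1 = 13.511%
The lowest effective annual rate is Prairie Finance at 12.487%.

Prairie Finance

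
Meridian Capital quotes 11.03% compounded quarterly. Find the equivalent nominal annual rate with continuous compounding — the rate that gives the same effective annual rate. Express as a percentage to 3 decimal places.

10.881%

EAR = (1 + 0.1103/4)^4 − 1 = 0.114947.
Equivalent continuous rate: r = ln(1 + 0.114947) = 0.108807 = 10.881%.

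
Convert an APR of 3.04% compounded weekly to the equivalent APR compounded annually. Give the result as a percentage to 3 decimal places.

3.086%

EAR = (1 + 0.0304/52)^52 − 1 = 0.030858.
Compounded annually, the equivalent nominal rate is the EAR itself: 3.086%.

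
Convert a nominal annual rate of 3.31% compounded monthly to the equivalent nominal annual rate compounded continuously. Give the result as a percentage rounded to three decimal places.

3.305%

EAR = (1 + 0.0331/12)^12 − 1 = 0.033607.
Equivalent continuous rate: r = ln(1 + 0.033607) = 0.033054 = 3.305%.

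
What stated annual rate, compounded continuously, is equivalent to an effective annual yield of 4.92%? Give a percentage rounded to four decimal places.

4.8028%

Continuous: nominal r satisfies e^r − 1 = 0.0492.
r = ln(1 + 0.0492) = ln(1.0492) = 0.048028 = 4.8028%.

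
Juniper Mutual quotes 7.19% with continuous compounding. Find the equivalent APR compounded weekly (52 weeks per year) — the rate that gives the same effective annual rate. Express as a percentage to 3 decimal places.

7.195%

EAR under continuous compounding: e^0.0719 − 1 = 0.074548.
Solve (1 + r/52)^52 = 1.074548: r/52 = 1.074548^(1/52) − 1 = 0.001384, so r = 0.071950 = 7.195%.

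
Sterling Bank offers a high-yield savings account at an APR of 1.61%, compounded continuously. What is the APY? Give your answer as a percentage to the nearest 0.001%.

1.623%

With continuous compounding, EAR = e^0.0161 − 1.
e^0.0161 = 1.016230, so EAR = 0.016230 = 1.623%.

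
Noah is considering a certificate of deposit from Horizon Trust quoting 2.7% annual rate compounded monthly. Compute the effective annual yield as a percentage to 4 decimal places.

2.7337%

EAR = (1 + 0.027/12)^12 − 1.
= (1 + 0.002250)^12 − 1 = 1.027337 − 1 = 2.7337%.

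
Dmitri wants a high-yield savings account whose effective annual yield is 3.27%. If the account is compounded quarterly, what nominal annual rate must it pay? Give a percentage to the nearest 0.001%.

3.231%

(1 + r/4)^4 − 1 = 0.0327, so 1 + r/4 = 1.0327^(1/4).
r/4 = 0.008077, so r = 0.032306 = 3.231%.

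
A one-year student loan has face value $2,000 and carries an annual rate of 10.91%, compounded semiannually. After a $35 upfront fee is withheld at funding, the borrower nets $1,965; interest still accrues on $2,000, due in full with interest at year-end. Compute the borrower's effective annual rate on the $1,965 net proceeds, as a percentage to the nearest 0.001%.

Amount owed after one year: 2,000 × (1 + 0.1091/2)^2 = 2,000 × 1.112076 = $2,224.15.
Effective rate on net proceeds: 2,224.15 / 1,965 − 1 = 0.131884 = 13.188%.

13.188%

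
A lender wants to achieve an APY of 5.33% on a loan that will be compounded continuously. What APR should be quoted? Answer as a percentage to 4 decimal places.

Continuous: nominal r satisfies e^r − 1 = 0.0533.
r = ln(1 + 0.0533) = ln(1.0533) = 0.051928 = 5.1928%.

5.1928%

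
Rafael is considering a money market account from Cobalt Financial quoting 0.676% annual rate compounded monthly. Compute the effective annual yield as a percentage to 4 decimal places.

0.6781%

EAR = (1 + 0.00676/12)^12 − 1.
= (1 + 0.000563)^12 − 1 = 1.006781 − 1 = 0.6781%.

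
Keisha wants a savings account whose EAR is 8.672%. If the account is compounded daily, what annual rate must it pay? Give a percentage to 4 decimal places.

(1 + r/365)^365 − 1 = 0.08672, so 1 + r/365 = 1.08672^(1/365).
r/365 = 0.000228, so r = 0.083173 = 8.3173%.

8.3173%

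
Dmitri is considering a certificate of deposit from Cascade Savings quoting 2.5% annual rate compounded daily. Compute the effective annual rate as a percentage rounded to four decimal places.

2.5314%

EAR = (1 + 0.025/365)^365 − 1.
= 1.025314 − 1 = 2.5314%.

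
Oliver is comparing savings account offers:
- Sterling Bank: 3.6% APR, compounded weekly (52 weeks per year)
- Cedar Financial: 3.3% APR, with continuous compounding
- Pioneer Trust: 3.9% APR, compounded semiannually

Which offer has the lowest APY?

Cedar Financial

Sterling Bank: (1 + 0.036/52)^52 − 1 = 3.664%
Cedar Financial: e^0.033 − 1 = 3.355%
Pioneer Trust: (1 + 0.039/2)^2 − 1 = 3.938%
The lowest effective annual rate is Cedar Financial at 3.355%.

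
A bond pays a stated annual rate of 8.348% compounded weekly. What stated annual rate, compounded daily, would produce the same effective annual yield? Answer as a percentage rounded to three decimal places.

EAR = (1 + 0.08348/52)^52 − 1 = 0.086991.
Solve (1 + r/365)^365 = 1.086991: r/365 = 1.086991^(1/365) − 1 = 0.000229, so r = 0.083423 = 8.342%.

8.342%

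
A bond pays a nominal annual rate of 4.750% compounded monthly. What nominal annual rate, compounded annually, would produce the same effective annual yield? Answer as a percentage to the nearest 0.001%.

EAR = (1 + 0.04750/12)^12 − 1 = 0.048548.
Compounded annually, the equivalent nominal rate is the EAR itself: 4.855%.

4.855%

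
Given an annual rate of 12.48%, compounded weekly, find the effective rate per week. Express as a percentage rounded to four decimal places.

0.2400%

With a nominal annual rate compounded weekly, the periodic rate is the nominal rate divided by 52.
i = 0.1248 / 52 = 0.0024000 = 0.2400%.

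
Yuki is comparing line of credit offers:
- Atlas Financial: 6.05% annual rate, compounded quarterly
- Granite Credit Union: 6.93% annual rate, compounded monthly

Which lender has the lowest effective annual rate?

Atlas Financial

Atlas Financial: (1 + 0.0605/4)^4 − 1 = 6.189%
Granite Credit Union: (1 + 0.0693/12)^12 − 1 = 7.154%
The lowest effective annual rate is Atlas Financial at 6.189%.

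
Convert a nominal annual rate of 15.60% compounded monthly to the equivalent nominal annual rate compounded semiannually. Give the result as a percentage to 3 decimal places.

16.116%

EAR = (1 + 0.1560/12)^12 − 1 = 0.167652.
Solve (1 + r/2)^2 = 1.167652: r/2 = 1.167652^(1/2) − 1 = 0.080579, so r = 0.161159 = 16.116%.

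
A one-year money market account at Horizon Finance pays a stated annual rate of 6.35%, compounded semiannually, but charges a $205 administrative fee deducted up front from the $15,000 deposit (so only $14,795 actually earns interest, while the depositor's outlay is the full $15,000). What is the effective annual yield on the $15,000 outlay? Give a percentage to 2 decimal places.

5.00%

Value after one year: 14,795 × (1 + 0.0635/2)^2 = 14,795 × 1.064508 = $15,749.40.
Effective yield on the $15,000 outlay: 15,749.40 / 15,000 − 1 = 0.049960 = 5.00%.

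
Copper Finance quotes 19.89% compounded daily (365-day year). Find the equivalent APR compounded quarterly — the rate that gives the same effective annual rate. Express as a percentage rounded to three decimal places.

20.387%

EAR = (1 + 0.1989/365)^365 − 1 = 0.219994.
Solve (1 + r/4)^4 = 1.219994: r/4 = 1.219994^(1/4) − 1 = 0.050968, so r = 0.203871 = 20.387%.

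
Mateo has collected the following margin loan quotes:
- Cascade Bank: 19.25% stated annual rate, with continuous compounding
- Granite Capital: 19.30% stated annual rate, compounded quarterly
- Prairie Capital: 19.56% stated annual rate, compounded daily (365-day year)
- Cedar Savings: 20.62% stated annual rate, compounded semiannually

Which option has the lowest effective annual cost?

Cascade Bank: e^0.1925 − 1 = 21.228%
Granite Capital: (1 + 0.1930/4)^4 − 1 = 20.742%
Prairie Capital: (1 + 0.1956/365)^365 − 1 = 21.598%
Cedar Savings: (1 + 0.2062/2)^2 − 1 = 21.683%
The lowest effective annual rate is Granite Capital at 20.742%.

Granite Capital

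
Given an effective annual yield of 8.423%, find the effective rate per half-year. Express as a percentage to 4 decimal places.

The per-half-year rate i satisfies (1 + i)^2 = 1 + 0.08423.
i = 1.08423^(1/2) − 1 = 0.0412637 = 4.1264%.

4.1264%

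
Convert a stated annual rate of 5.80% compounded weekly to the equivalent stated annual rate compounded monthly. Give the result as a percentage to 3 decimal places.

5.811%

EAR = (1 + 0.0580/52)^52 − 1 = 0.059681.
Solve (1 + r/12)^12 = 1.059681: r/12 = 1.059681^(1/12) − 1 = 0.004842, so r = 0.058108 = 5.811%.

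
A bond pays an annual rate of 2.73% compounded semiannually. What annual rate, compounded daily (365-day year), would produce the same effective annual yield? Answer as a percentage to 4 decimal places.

2.7116%

EAR = (1 + 0.0273/2)^2 − 1 = 0.027486.
Solve (1 + r/365)^365 = 1.027486: r/365 = 1.027486^(1/365) − 1 = 0.000074, so r = 0.027116 = 2.7116%.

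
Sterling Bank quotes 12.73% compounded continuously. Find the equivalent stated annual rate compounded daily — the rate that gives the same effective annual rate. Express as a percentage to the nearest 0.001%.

12.732%

EAR under continuous compounding: e^0.1273 − 1 = 0.135758.
Solve (1 + r/365)^365 = 1.135758: r/365 = 1.135758^(1/365) − 1 = 0.000349, so r = 0.127322 = 12.732%.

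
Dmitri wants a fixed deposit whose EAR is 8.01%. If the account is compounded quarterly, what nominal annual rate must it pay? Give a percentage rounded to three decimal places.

(1 + r/4)^4 − 1 = 0.0801, so 1 + r/4 = 1.0801^(1/4).
r/4 = 0.019450, so r = 0.077801 = 7.780%.

7.780%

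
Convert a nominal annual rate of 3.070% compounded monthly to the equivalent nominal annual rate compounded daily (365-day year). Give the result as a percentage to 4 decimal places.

3.0662%

EAR = (1 + 0.03070/12)^12 − 1 = 0.031136.
Solve (1 + r/365)^365 = 1.031136: r/365 = 1.031136^(1/365) − 1 = 0.000084, so r = 0.030662 = 3.0662%.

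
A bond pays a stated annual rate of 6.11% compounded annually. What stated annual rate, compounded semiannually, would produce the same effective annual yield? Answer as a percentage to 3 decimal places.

6.019%

Compounded annually, EAR = nominal = 0.061100.
Solve (1 + r/2)^2 = 1.061100: r/2 = 1.061100^(1/2) − 1 = 0.030097, so r = 0.060194 = 6.019%.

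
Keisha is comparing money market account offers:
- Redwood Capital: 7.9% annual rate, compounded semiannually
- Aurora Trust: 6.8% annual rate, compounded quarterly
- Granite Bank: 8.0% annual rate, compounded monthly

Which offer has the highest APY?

Redwood Capital: (1 + 0.079/2)^2 − 1 = 8.056%
Aurora Trust: (1 + 0.068/4)^4 − 1 = 6.975%
Granite Bank: (1 + 0.080/12)^12 − 1 = 8.300%
The highest effective annual rate is Granite Bank at 8.300%.

Granite Bank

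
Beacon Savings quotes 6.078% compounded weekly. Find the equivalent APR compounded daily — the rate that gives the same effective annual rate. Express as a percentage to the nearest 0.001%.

6.075%

EAR = (1 + 0.06078/52)^52 − 1 = 0.062627.
Solve (1 + r/365)^365 = 1.062627: r/365 = 1.062627^(1/365) − 1 = 0.000166, so r = 0.060750 = 6.075%.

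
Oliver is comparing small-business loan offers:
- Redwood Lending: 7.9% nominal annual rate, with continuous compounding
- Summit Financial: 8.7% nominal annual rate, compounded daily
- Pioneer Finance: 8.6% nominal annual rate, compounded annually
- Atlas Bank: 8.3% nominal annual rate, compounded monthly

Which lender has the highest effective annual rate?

Redwood Lending: e^0.079 − 1 = 8.220%
Summit Financial: (1 + 0.087/365)^365 − 1 = 9.089%
Pioneer Finance: compounded annually, EAR = 8.600%
Atlas Bank: (1 + 0.083/12)^12 − 1 = 8.623%
The highest effective annual rate is Summit Financial at 9.089%.

Summit Financial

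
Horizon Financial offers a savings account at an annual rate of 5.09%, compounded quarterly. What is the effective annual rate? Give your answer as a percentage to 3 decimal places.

EAR = (1 + 0.0509/4)^4 − 1.
= (1 + 0.012725)^4 − 1 = 1.051880 − 1 = 5.188%.

5.188%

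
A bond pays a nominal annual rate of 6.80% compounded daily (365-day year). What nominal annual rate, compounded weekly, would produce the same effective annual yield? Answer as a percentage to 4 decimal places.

6.8038%

EAR = (1 + 0.0680/365)^365 − 1 = 0.070359.
Solve (1 + r/52)^52 = 1.070359: r/52 = 1.070359^(1/52) − 1 = 0.001308, so r = 0.068038 = 6.8038%.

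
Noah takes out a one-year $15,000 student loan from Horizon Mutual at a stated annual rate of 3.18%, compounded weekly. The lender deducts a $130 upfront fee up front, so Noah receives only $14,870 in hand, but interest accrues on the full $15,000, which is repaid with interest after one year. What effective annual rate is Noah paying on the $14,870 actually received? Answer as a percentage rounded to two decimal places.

4.13%

Amount owed after one year: 15,000 × (1 + 0.0318/52)^52 = 15,000 × 1.032301 = $15,484.51.
Effective rate on net proceeds: 15,484.51 / 14,870 − 1 = 0.041326 = 4.13%.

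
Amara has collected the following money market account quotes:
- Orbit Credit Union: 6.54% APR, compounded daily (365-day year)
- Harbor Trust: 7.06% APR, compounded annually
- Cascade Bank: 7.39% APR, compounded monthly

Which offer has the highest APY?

Cascade Bank

Orbit Credit Union: (1 + 0.0654/365)^365 − 1 = 6.758%
Harbor Trust: compounded annually, EAR = 7.060%
Cascade Bank: (1 + 0.0739/12)^12 − 1 = 7.646%
The highest effective annual rate is Cascade Bank at 7.646%.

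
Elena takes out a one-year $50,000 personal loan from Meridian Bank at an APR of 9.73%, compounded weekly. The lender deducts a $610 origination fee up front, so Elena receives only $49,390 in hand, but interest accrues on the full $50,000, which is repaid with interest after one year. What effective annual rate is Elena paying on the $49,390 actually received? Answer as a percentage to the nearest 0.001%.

11.570%

Amount owed after one year: 50,000 × (1 + 0.0973/52)^52 = 50,000 × 1.102091 = $55,104.54.
Effective rate on net proceeds: 55,104.54 / 49,390 − 1 = 0.115702 = 11.570%.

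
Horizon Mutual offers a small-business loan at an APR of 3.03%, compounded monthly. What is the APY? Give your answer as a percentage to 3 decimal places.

EAR = (1 + 0.0303/12)^12 − 1.
= 1.030724 − 1 = 3.072%.

3.072%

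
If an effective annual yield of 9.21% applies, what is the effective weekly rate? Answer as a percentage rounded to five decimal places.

0.16957%

The per-week rate i satisfies (1 + i)^52 = 1 + 0.0921.
i = 1.0921^(1/52) − 1 = 0.0016957 = 0.16957%.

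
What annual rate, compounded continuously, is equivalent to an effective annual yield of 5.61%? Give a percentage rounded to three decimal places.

Continuous: nominal r satisfies e^r − 1 = 0.0561.
r = ln(1 + 0.0561) = ln(1.0561) = 0.054583 = 5.458%.

5.458%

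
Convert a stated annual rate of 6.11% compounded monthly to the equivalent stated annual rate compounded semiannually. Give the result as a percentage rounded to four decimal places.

EAR = (1 + 0.0611/12)^12 − 1 = 0.062840.
Solve (1 + r/2)^2 = 1.062840: r/2 = 1.062840^(1/2) − 1 = 0.030942, so r = 0.061883 = 6.1883%.

6.1883%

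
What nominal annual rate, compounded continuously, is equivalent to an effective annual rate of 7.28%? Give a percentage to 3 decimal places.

Continuous: nominal r satisfies e^r − 1 = 0.0728.
r = ln(1 + 0.0728) = ln(1.0728) = 0.070272 = 7.027%.

7.027%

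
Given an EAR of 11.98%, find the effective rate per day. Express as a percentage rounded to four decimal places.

0.0310%

The per-day rate i satisfies (1 + i)^365 = 1 + 0.1198.
i = 1.1198^(1/365) − 1 = 0.0003100 = 0.0310%.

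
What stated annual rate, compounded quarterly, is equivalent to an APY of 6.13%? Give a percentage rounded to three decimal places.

(1 + r/4)^4 − 1 = 0.0613, so 1 + r/4 = 1.0613^(1/4).
r/4 = 0.014985, so r = 0.059939 = 5.994%.

5.994%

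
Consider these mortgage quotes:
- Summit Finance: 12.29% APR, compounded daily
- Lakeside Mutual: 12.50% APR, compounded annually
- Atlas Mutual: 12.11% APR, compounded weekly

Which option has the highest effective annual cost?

Summit Finance

Summit Finance: (1 + 0.1229/365)^365 − 1 = 13.075%
Lakeside Mutual: compounded annually, EAR = 12.500%
Atlas Mutual: (1 + 0.1211/52)^52 − 1 = 12.858%
The highest effective annual rate is Summit Finance at 13.075%.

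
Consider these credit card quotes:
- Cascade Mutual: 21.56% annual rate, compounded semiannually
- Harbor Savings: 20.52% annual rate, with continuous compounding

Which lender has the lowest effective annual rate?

Cascade Mutual: (1 + 0.2156/2)^2 − 1 = 22.722%
Harbor Savings: e^0.2052 − 1 = 22.777%
The lowest effective annual rate is Cascade Mutual at 22.722%.

Cascade Mutual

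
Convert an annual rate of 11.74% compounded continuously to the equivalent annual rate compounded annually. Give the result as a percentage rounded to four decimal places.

12.4569%

EAR under continuous compounding: e^0.1174 − 1 = 0.124569.
Compounded annually, the equivalent nominal rate is the EAR itself: 12.4569%.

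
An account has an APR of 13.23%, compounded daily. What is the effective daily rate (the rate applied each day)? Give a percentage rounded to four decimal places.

With a nominal annual rate compounded daily, the periodic rate is the nominal rate divided by 365.
i = 0.1323 / 365 = 0.0003625 = 0.0362%.

0.0362%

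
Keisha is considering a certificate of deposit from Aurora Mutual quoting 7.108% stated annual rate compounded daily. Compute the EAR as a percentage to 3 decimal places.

EAR = (1 + 0.07108/365)^365 − 1.
= 1.073660 − 1 = 7.366%.

7.366%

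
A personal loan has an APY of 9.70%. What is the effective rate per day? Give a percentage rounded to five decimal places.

0.02537%

The per-day rate i satisfies (1 + i)^365 = 1 + 0.0970.
i = 1.0970^(1/365) − 1 = 0.0002537 = 0.02537%.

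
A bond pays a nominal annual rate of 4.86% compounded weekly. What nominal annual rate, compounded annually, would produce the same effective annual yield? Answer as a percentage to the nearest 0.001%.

EAR = (1 + 0.0486/52)^52 − 1 = 0.049777.
Compounded annually, the equivalent nominal rate is the EAR itself: 4.978%.

4.978%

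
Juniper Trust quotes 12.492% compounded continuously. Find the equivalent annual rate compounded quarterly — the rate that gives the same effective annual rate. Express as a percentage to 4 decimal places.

12.6891%

EAR under continuous compounding: e^0.12492 − 1 = 0.133058.
Solve (1 + r/4)^4 = 1.133058: r/4 = 1.133058^(1/4) − 1 = 0.031723, so r = 0.126891 = 12.6891%.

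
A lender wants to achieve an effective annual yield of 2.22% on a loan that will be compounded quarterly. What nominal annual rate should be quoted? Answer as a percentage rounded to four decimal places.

2.2018%

(1 + r/4)^4 − 1 = 0.0222, so 1 + r/4 = 1.0222^(1/4).
r/4 = 0.005504, so r = 0.022018 = 2.2018%.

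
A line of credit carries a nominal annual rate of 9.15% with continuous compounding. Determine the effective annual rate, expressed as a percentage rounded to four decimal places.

9.5817%

With continuous compounding, EAR = e^0.0915 − 1.
e^0.0915 = 1.095817, so EAR = 0.095817 = 9.5817%.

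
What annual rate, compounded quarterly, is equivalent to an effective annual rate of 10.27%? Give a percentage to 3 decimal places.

(1 + r/4)^4 − 1 = 0.1027, so 1 + r/4 = 1.1027^(1/4).
r/4 = 0.024742, so r = 0.098966 = 9.897%.

9.897%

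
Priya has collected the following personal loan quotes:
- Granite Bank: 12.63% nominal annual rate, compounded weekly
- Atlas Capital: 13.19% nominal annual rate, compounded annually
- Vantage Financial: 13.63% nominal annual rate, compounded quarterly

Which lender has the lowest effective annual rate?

Atlas Capital

Granite Bank: (1 + 0.1263/52)^52 − 1 = 13.445%
Atlas Capital: compounded annually, EAR = 13.190%
Vantage Financial: (1 + 0.1363/4)^4 − 1 = 14.343%
The lowest effective annual rate is Atlas Capital at 13.190%.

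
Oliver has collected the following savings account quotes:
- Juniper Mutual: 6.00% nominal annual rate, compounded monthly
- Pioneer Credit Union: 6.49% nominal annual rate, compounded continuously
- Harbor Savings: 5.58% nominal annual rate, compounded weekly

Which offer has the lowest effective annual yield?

Harbor Savings

Juniper Mutual: (1 + 0.0600/12)^12 − 1 = 6.168%
Pioneer Credit Union: e^0.0649 − 1 = 6.705%
Harbor Savings: (1 + 0.0558/52)^52 − 1 = 5.735%
The lowest effective annual rate is Harbor Savings at 5.735%.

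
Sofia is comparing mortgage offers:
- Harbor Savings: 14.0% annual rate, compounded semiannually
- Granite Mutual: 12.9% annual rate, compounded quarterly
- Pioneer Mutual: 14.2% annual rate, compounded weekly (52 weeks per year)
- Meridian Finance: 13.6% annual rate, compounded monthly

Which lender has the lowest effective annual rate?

Harbor Savings: (1 + 0.140/2)^2 − 1 = 14.490%
Granite Mutual: (1 + 0.129/4)^4 − 1 = 13.538%
Pioneer Mutual: (1 + 0.142/52)^52 − 1 = 15.235%
Meridian Finance: (1 + 0.136/12)^12 − 1 = 14.481%
The lowest effective annual rate is Granite Mutual at 13.538%.

Granite Mutual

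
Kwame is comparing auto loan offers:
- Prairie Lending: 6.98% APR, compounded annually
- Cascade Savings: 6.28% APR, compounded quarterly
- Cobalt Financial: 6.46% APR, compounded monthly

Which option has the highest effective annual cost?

Prairie Lending

Prairie Lending: compounded annually, EAR = 6.980%
Cascade Savings: (1 + 0.0628/4)^4 − 1 = 6.429%
Cobalt Financial: (1 + 0.0646/12)^12 − 1 = 6.655%
The highest effective annual rate is Prairie Lending at 6.980%.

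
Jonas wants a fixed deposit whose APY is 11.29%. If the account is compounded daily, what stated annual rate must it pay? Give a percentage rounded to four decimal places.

(1 + r/365)^365 − 1 = 0.1129, so 1 + r/365 = 1.1129^(1/365).
r/365 = 0.000293, so r = 0.106985 = 10.6985%.

10.6985%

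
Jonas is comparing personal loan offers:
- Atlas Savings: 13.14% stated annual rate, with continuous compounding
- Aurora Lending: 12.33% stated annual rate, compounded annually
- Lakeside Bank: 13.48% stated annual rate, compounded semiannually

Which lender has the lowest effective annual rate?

Atlas Savings: e^0.1314 − 1 = 14.042%
Aurora Lending: compounded annually, EAR = 12.330%
Lakeside Bank: (1 + 0.1348/2)^2 − 1 = 13.934%
The lowest effective annual rate is Aurora Lending at 12.330%.

Aurora Lending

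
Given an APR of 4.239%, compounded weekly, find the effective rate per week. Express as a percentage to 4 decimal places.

With a nominal annual rate compounded weekly, the periodic rate is the nominal rate divided by 52.
i = 0.04239 / 52 = 0.0008152 = 0.0815%.

0.0815%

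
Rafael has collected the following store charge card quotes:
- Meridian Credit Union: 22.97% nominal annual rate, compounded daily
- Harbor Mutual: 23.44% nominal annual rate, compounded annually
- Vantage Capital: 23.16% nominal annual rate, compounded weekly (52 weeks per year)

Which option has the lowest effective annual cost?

Meridian Credit Union: (1 + 0.2297/365)^365 − 1 = 25.813%
Harbor Mutual: compounded annually, EAR = 23.440%
Vantage Capital: (1 + 0.2316/52)^52 − 1 = 25.997%
The lowest effective annual rate is Harbor Mutual at 23.440%.

Harbor Mutual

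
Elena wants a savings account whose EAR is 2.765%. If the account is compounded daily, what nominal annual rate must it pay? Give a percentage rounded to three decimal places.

(1 + r/365)^365 − 1 = 0.02765, so 1 + r/365 = 1.02765^(1/365).
r/365 = 0.000075, so r = 0.027276 = 2.728%.

2.728%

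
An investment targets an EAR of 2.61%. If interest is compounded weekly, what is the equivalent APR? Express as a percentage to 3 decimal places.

(1 + r/52)^52 − 1 = 0.0261, so 1 + r/52 = 1.0261^(1/52).
r/52 = 0.000496, so r = 0.025772 = 2.577%.

2.577%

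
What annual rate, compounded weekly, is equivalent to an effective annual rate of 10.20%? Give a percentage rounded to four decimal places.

9.7217%

(1 + r/52)^52 − 1 = 0.1020, so 1 + r/52 = 1.1020^(1/52).
r/52 = 0.001870, so r = 0.097217 = 9.7217%.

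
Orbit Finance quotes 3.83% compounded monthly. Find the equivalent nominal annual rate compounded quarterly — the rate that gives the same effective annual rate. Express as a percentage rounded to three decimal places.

EAR = (1 + 0.0383/12)^12 − 1 = 0.038980.
Solve (1 + r/4)^4 = 1.038980: r/4 = 1.038980^(1/4) − 1 = 0.009606, so r = 0.038422 = 3.842%.

3.842%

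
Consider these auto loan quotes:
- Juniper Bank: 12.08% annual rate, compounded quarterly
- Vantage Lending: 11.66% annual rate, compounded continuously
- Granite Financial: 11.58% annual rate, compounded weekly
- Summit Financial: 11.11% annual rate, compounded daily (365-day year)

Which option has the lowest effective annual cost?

Summit Financial

Juniper Bank: (1 + 0.1208/4)^4 − 1 = 12.638%
Vantage Lending: e^0.1166 − 1 = 12.367%
Granite Financial: (1 + 0.1158/52)^52 − 1 = 12.263%
Summit Financial: (1 + 0.1111/365)^365 − 1 = 11.749%
The lowest effective annual rate is Summit Financial at 11.749%.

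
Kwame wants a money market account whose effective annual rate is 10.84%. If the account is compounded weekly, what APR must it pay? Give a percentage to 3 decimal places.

(1 + r/52)^52 − 1 = 0.1084, so 1 + r/52 = 1.1084^(1/52).
r/52 = 0.001981, so r = 0.103019 = 10.302%.

10.302%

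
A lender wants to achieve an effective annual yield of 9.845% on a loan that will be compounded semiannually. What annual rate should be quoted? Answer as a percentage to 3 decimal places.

9.614%

(1 + r/2)^2 − 1 = 0.09845, so 1 + r/2 = 1.09845^(1/2).
r/2 = 0.048070, so r = 0.096139 = 9.614%.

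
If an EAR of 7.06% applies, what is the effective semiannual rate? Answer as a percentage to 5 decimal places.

The per-half-year rate i satisfies (1 + i)^2 = 1 + 0.0706.
i = 1.0706^(1/2) − 1 = 0.0346980 = 3.46980%.

3.46980%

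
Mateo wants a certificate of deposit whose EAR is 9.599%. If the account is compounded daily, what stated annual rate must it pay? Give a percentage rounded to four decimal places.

9.1670%

(1 + r/365)^365 − 1 = 0.09599, so 1 + r/365 = 1.09599^(1/365).
r/365 = 0.000251, so r = 0.091670 = 9.1670%.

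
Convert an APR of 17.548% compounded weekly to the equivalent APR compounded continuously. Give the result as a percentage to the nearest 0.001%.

EAR = (1 + 0.17548/52)^52 − 1 = 0.191466.
Equivalent continuous rate: r = ln(1 + 0.191466) = 0.175185 = 17.518%.

17.518%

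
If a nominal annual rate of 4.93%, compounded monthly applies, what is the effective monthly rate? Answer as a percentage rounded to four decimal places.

0.4108%

With a nominal annual rate compounded monthly, the periodic rate is the nominal rate divided by 12.
i = 0.0493 / 12 = 0.0041083 = 0.4108%.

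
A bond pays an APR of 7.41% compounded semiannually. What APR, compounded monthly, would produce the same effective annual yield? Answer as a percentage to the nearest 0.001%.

EAR = (1 + 0.0741/2)^2 − 1 = 0.075473.
Solve (1 + r/12)^12 = 1.075473: r/12 = 1.075473^(1/12) − 1 = 0.006082, so r = 0.072981 = 7.298%.

7.298%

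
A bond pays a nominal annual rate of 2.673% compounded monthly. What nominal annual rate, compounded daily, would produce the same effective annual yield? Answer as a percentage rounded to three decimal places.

EAR = (1 + 0.02673/12)^12 − 1 = 0.027060.
Solve (1 + r/365)^365 = 1.027060: r/365 = 1.027060^(1/365) − 1 = 0.000073, so r = 0.026701 = 2.670%.

2.670%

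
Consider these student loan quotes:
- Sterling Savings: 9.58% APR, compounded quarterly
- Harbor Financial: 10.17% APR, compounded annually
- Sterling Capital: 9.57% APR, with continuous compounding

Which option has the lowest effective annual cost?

Sterling Savings: (1 + 0.0958/4)^4 − 1 = 9.930%
Harbor Financial: compounded annually, EAR = 10.170%
Sterling Capital: e^0.0957 − 1 = 10.043%
The lowest effective annual rate is Sterling Savings at 9.930%.

Sterling Savings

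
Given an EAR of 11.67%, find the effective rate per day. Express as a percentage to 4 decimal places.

The per-day rate i satisfies (1 + i)^365 = 1 + 0.1167.
i = 1.1167^(1/365) − 1 = 0.0003025 = 0.0302%.

0.0302%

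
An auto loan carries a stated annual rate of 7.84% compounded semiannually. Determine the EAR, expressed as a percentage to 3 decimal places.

EAR = (1 + 0.0784/2)^2 − 1.
= (1 + 0.039200)^2 − 1 = 1.079937 − 1 = 7.994%.

7.994%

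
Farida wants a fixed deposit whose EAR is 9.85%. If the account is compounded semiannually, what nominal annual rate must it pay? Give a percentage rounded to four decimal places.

9.6187%

(1 + r/2)^2 − 1 = 0.0985, so 1 + r/2 = 1.0985^(1/2).
r/2 = 0.048094, so r = 0.096187 = 9.6187%.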